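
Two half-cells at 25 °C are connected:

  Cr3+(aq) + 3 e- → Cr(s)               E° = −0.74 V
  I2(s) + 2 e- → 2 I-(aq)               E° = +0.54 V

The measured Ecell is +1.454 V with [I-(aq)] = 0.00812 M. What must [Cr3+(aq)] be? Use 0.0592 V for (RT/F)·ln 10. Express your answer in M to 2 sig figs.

The I₂/I⁻ couple has the larger reduction potential, so it is the cathode: E°cell = +0.54 − (−0.74) = +1.28 V and n = 6.
Rearranging E = E° − (0.0592/n)·log Q gives log Q = 6(+1.28 − (+1.454))/0.0592 = −17.635.
Balancing electrons gives 3 I2(s) + 2 Cr(s) → 6 I-(aq) + 2 Cr3+(aq); thus Q = [I-(aq)]^6·[Cr3+(aq)]^2.
Solving for the unknown gives log [Cr3+(aq)] = −2.546, so [Cr3+(aq)] ≈ 0.0028 M.

0.0028 M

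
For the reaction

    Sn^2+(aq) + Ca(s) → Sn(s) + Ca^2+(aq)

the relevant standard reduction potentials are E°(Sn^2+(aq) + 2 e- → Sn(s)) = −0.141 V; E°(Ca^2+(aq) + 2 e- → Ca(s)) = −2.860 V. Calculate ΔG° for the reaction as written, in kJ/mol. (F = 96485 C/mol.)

−525 kJ/mol

In the reaction as written Sn^2+(aq) is reduced, so the Sn²⁺/Sn couple is the cathode and Ca²⁺/Ca is the anode.
E°cell = −0.141 − (−2.860) = +2.719 V; balancing electrons gives n = 2.
ΔG° = −nFE°cell = −(2)(96485)(+2.719) J/mol = −525 kJ/mol.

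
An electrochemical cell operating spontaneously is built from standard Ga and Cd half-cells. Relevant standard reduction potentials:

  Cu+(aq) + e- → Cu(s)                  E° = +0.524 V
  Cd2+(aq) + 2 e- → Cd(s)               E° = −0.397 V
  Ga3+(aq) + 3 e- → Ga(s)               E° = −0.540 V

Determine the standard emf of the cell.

Of the two couples in this cell, the one with the more positive reduction potential is reduced at the cathode: here that is Cd²⁺/Cd (−0.397 V); Ga³⁺/Ga (−0.540 V) is the anode.
E°cell = E°(cathode) − E°(anode) = −0.397 − (−0.540) = +0.143 V.

+0.143 V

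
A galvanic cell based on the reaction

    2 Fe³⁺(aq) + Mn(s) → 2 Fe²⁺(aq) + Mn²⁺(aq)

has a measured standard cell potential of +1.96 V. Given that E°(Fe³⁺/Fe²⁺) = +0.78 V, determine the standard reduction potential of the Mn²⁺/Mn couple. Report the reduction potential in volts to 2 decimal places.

−1.18 V

In the reaction as written the Fe³⁺/Fe²⁺ couple is reduced (cathode) and Mn²⁺/Mn is oxidized (anode), so E°cell = E°(Fe³⁺/Fe²⁺) − E°(Mn²⁺/Mn).
E°(Mn²⁺/Mn) = E°(cathode) − E°cell = +0.78 − (+1.96) = −1.18 V.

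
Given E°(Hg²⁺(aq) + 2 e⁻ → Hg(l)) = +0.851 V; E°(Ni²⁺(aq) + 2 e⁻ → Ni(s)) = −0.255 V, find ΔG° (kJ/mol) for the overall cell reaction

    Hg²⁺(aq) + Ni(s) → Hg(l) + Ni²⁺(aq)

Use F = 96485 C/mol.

−213 kJ/mol

In the reaction as written Hg²⁺(aq) is reduced, so the Hg²⁺/Hg couple is the cathode and Ni²⁺/Ni is the anode.
E°cell = +0.851 − (−0.255) = +1.106 V; balancing electrons gives n = 2.
ΔG° = −nFE°cell = −(2)(96485)(+1.106) J/mol = −213 kJ/mol.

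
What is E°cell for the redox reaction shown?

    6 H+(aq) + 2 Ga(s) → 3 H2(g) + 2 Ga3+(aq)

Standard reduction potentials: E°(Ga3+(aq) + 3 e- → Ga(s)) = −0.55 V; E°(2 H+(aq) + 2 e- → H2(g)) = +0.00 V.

H+(aq) gains electrons, so the 2H⁺/H₂ couple is the cathode; the Ga³⁺/Ga couple is the anode.
E°cell = E°(cathode) − E°(anode) = +0.00 − (−0.55) = +0.55 V.

+0.55 V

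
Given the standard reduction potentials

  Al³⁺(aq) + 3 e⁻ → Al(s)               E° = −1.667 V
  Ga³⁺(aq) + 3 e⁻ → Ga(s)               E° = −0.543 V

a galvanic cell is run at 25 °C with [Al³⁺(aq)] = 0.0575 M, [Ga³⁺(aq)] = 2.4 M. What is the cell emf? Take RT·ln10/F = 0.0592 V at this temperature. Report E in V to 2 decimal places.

The Ga³⁺/Ga couple has the more positive E°, so it is the cathode; Al³⁺/Al is the anode.
E°cell = −0.543 − (−1.667) = +1.124 V, with n = 3 electrons transferred.
The balanced reaction is Ga³⁺(aq) + Al(s) → Ga(s) + Al³⁺(aq), so Q = [Al³⁺(aq)] / [Ga³⁺(aq)] = 0.024 and log Q = −1.621.
Applying E = E° − (RT ln10/nF)·log Q gives +1.124 − (0.0592/3)(−1.621) = +1.16 V.

+1.16 V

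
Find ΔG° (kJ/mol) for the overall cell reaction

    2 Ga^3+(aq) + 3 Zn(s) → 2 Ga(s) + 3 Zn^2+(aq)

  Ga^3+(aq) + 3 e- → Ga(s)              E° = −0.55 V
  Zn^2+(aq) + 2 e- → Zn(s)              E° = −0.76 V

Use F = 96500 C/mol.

In the reaction as written Ga^3+(aq) is reduced, so the Ga³⁺/Ga couple is the cathode and Zn²⁺/Zn is the anode.
E°cell = −0.55 − (−0.76) = +0.21 V; balancing electrons gives n = 6.
ΔG° = −nFE°cell = −(6)(96500)(+0.21) J/mol = −122 kJ/mol.

−122 kJ/mol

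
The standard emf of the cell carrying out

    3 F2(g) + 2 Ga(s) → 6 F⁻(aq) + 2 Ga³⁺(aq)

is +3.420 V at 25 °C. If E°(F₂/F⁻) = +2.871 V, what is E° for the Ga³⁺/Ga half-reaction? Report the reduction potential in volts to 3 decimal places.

−0.549 V

In the reaction as written the F₂/F⁻ couple is reduced (cathode) and Ga³⁺/Ga is oxidized (anode), so E°cell = E°(F₂/F⁻) − E°(Ga³⁺/Ga).
E°(Ga³⁺/Ga) = E°(cathode) − E°cell = +2.871 − (+3.420) = −0.549 V.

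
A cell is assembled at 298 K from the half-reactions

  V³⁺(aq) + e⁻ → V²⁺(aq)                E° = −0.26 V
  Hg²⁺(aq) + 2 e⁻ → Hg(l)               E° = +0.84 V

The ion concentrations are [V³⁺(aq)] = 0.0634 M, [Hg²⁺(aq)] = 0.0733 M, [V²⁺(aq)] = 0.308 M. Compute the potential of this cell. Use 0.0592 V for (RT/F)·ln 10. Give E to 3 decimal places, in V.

+1.107 V

Hg²⁺/Hg is reduced (cathode, E° = +0.84 V) and V³⁺/V²⁺ is oxidized (anode).
The standard potential is +0.84 − (−0.26) = +1.10 V and the balanced reaction transfers n = 2 electrons.
For the overall reaction Hg²⁺(aq) + 2 V²⁺(aq) → Hg(l) + 2 V³⁺(aq), Q = [V³⁺(aq)]^2 / ([Hg²⁺(aq)]·[V²⁺(aq)]^2) = 0.578, giving log Q = −0.238.
E = E° − (0.0592/n)·log Q = +1.10 − (0.0592/2)(−0.238) = +1.107 V.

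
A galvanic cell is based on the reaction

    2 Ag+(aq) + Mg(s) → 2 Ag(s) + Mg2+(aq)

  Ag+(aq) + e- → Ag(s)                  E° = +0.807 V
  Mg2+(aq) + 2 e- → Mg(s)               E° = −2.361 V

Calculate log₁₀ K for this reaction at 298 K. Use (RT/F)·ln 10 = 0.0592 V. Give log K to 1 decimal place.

log K = 107.0

The Ag⁺/Ag couple is reduced (cathode); E°cell = +0.807 − (−2.361) = +3.168 V with n = 2.
At equilibrium E = 0, so log K = nE°cell / 0.0592 = (2)(+3.168) / 0.0592 = 107.0.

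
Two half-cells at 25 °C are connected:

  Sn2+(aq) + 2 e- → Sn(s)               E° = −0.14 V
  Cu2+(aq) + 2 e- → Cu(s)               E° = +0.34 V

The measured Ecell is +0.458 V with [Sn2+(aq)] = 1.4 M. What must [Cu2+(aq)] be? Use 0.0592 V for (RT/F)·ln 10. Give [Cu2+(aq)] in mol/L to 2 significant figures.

With Cu²⁺/Cu at the cathode and Sn²⁺/Sn at the anode, E°cell = +0.34 − (−0.14) = +0.48 V (n = 2).
Rearranging E = E° − (0.0592/n)·log Q gives log Q = 2(+0.48 − (+0.458))/0.0592 = 0.743.
Balancing electrons gives Cu2+(aq) + Sn(s) → Cu(s) + Sn2+(aq); thus Q = [Sn2+(aq)] / [Cu2+(aq)].
Solving for the unknown gives log [Cu2+(aq)] = −0.597, so [Cu2+(aq)] ≈ 0.25 M.

0.25 M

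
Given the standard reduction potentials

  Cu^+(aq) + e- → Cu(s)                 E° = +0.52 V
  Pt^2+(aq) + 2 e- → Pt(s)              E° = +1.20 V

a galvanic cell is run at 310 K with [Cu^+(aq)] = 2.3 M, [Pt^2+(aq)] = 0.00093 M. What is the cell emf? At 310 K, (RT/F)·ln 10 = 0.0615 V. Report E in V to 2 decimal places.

+0.56 V

Pt²⁺/Pt is reduced (cathode, E° = +1.20 V) and Cu⁺/Cu is oxidized (anode).
E°cell = +1.20 − (+0.52) = +0.68 V, with n = 2 electrons transferred.
For the overall reaction Pt^2+(aq) + 2 Cu(s) → Pt(s) + 2 Cu^+(aq), Q = [Cu^+(aq)]^2 / [Pt^2+(aq)] = 5.69×10^3, giving log Q = 3.755.
E = E° − (0.0615/n)·log Q = +0.68 − (0.0615/2)(3.755) = +0.56 V.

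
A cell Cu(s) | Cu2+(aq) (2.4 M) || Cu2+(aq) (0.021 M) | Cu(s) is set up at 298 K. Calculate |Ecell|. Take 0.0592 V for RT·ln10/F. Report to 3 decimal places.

0.061 V

For a concentration cell E°cell = 0, since both electrodes use the same couple.
The compartment with the higher Cu2+(aq) concentration (2.4 M) acts as the cathode; ions are reduced there and produced at the dilute (0.021 M) anode.
With n = 2, Ecell = −(0.0592/2)·log([dilute]/[conc]) = −(0.0592/2)·log(0.021/2.4) = +0.061 V.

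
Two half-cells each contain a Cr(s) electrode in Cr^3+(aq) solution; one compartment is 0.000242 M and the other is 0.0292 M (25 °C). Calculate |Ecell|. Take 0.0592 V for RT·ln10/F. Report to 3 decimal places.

For a concentration cell E°cell = 0, since both electrodes use the same couple.
The compartment with the higher Cr^3+(aq) concentration (0.0292 M) acts as the cathode; ions are reduced there and produced at the dilute (0.000242 M) anode.
With n = 3, Ecell = −(0.0592/3)·log([dilute]/[conc]) = −(0.0592/3)·log(0.000242/0.0292) = +0.041 V.

0.041 V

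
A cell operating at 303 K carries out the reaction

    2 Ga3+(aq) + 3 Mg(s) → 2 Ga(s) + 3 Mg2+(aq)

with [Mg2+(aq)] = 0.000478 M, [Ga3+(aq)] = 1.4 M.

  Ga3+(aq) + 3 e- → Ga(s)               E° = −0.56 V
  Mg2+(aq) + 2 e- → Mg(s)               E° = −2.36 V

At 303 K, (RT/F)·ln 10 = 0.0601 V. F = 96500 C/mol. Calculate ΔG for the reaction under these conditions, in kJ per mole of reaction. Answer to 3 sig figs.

−1100 kJ/mol

The standard cell potential is −0.56 − (−2.36) = +1.80 V, with n = 6 electrons in the balanced equation.
Q = [Mg2+(aq)]^3 / [Ga3+(aq)]^2 = 5.57×10^−11, so log Q = −10.254 and E = +1.80 − (0.0601/6)(−10.254) = +1.9027 V.
Finally ΔG = −nFE = −(6)(96500 C/mol)(+1.9027 V) = −1100 kJ/mol.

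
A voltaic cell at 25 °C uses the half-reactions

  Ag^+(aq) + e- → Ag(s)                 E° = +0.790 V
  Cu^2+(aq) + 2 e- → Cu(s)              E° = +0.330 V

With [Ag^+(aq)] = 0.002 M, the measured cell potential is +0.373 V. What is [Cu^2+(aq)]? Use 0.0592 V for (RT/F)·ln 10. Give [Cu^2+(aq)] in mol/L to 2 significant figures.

0.0035 M

With Ag⁺/Ag at the cathode and Cu²⁺/Cu at the anode, E°cell = +0.790 − (+0.330) = +0.460 V (n = 2).
From the Nernst equation, log Q = n(E° − E)/0.0592 = 2·(+0.460 − (+0.373))/0.0592 = 2.939.
Balancing electrons gives 2 Ag^+(aq) + Cu(s) → 2 Ag(s) + Cu^2+(aq); thus Q = [Cu^2+(aq)] / [Ag^+(aq)]^2.
Substituting the known concentrations and solving, log [Cu^2+(aq)] = −2.459 and [Cu^2+(aq)] = 0.0035 M.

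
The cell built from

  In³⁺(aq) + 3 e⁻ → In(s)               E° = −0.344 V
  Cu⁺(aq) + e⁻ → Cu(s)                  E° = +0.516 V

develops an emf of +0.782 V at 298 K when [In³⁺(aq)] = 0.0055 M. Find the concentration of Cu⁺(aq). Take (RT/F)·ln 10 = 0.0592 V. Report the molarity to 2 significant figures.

0.0085 M

Cu⁺/Cu is the cathode (higher E°); E°cell = +0.516 − (−0.344) = +0.860 V with n = 3.
From the Nernst equation, log Q = n(E° − E)/0.0592 = 3·(+0.860 − (+0.782))/0.0592 = 3.953.
Balancing electrons gives 3 Cu⁺(aq) + In(s) → 3 Cu(s) + In³⁺(aq); thus Q = [In³⁺(aq)] / [Cu⁺(aq)]^3.
Substituting the known concentrations and solving, log [Cu⁺(aq)] = −2.071 and [Cu⁺(aq)] = 0.0085 M.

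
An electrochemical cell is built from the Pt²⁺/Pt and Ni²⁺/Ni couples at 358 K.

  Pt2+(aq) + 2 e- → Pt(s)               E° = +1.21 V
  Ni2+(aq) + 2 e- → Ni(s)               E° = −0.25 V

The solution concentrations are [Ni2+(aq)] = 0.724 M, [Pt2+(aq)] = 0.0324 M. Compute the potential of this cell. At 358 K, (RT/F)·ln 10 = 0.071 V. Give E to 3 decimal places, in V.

The Pt²⁺/Pt couple has the more positive E°, so it is the cathode; Ni²⁺/Ni is the anode.
E°cell = E°cat − E°an = +1.21 − (−0.25) = +1.46 V; n = 2.
The balanced reaction is Pt2+(aq) + Ni(s) → Pt(s) + Ni2+(aq), so Q = [Ni2+(aq)] / [Pt2+(aq)] = 22.3 and log Q = 1.349.
By the Nernst equation, E = +1.46 − (0.071/2)·(1.349) = +1.412 V.

+1.412 V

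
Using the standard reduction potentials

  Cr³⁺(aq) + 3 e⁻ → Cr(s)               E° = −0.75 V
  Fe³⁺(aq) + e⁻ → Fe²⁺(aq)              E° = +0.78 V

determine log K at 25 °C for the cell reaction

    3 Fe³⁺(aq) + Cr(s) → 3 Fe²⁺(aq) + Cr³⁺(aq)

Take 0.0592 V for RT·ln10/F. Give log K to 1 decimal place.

The Fe³⁺/Fe²⁺ couple is reduced (cathode); E°cell = +0.78 − (−0.75) = +1.53 V with n = 3.
At equilibrium E = 0, so log K = nE°cell / 0.0592 = (3)(+1.53) / 0.0592 = 77.5.

log K = 77.5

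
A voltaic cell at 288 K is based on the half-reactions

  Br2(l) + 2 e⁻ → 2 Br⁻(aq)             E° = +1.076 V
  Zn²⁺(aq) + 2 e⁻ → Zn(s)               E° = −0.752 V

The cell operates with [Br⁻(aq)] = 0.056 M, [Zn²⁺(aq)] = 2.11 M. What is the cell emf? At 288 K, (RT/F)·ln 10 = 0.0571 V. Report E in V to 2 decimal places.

The Br₂/Br⁻ couple has the more positive E°, so it is the cathode; Zn²⁺/Zn is the anode.
The standard potential is +1.076 − (−0.752) = +1.828 V and the balanced reaction transfers n = 2 electrons.
For the overall reaction Br2(l) + Zn(s) → 2 Br⁻(aq) + Zn²⁺(aq), Q = [Br⁻(aq)]^2·[Zn²⁺(aq)] = 0.00662, giving log Q = −2.179.
E = E° − (0.0571/n)·log Q = +1.828 − (0.0571/2)(−2.179) = +1.89 V.

+1.89 V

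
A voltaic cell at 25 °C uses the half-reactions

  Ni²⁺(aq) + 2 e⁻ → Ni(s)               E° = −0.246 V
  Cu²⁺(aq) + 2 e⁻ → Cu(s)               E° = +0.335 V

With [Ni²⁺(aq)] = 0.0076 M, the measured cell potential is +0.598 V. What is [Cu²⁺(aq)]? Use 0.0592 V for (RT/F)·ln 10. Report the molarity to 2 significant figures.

Cu²⁺/Cu is the cathode (higher E°); E°cell = +0.335 − (−0.246) = +0.581 V with n = 2.
Since E = E° − (0.0592/n)·log Q, log Q = n(E° − E)/0.0592 = −0.574.
For Cu²⁺(aq) + Ni(s) → Cu(s) + Ni²⁺(aq), the reaction quotient is Q = [Ni²⁺(aq)] / [Cu²⁺(aq)].
Substituting the known concentrations and solving, log [Cu²⁺(aq)] = −1.545 and [Cu²⁺(aq)] = 0.029 M.

0.029 M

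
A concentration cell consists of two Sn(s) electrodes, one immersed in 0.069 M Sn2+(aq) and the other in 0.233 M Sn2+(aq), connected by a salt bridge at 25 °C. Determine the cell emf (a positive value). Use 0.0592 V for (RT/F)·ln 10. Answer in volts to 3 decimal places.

0.016 V

For a concentration cell E°cell = 0, since both electrodes use the same couple.
The compartment with the higher Sn2+(aq) concentration (0.233 M) acts as the cathode; ions are reduced there and produced at the dilute (0.069 M) anode.
With n = 2, Ecell = −(0.0592/2)·log([dilute]/[conc]) = −(0.0592/2)·log(0.069/0.233) = +0.016 V.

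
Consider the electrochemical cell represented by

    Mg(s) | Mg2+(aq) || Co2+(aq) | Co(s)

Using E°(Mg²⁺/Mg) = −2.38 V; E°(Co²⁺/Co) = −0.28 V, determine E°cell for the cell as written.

By convention the left-hand electrode in cell notation is the anode (oxidation) and the right-hand electrode is the cathode (reduction).
E°cell = E°(right) − E°(left) = −0.28 − (−2.38) = +2.10 V.

+2.10 V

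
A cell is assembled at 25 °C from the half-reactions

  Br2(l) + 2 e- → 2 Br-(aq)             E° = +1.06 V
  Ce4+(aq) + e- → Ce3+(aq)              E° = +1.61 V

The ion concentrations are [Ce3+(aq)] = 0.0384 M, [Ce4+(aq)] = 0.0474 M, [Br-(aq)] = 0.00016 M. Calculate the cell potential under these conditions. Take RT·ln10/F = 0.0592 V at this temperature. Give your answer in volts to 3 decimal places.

+0.331 V

Ce⁴⁺/Ce³⁺ is reduced (cathode, E° = +1.61 V) and Br₂/Br⁻ is oxidized (anode).
E°cell = +1.61 − (+1.06) = +0.55 V, with n = 2 electrons transferred.
For the overall reaction 2 Ce4+(aq) + 2 Br-(aq) → 2 Ce3+(aq) + Br2(l), Q = [Ce3+(aq)]^2 / ([Ce4+(aq)]^2·[Br-(aq)]^2) = 2.56×10^7, giving log Q = 7.409.
By the Nernst equation, E = +0.55 − (0.0592/2)·(7.409) = +0.331 V.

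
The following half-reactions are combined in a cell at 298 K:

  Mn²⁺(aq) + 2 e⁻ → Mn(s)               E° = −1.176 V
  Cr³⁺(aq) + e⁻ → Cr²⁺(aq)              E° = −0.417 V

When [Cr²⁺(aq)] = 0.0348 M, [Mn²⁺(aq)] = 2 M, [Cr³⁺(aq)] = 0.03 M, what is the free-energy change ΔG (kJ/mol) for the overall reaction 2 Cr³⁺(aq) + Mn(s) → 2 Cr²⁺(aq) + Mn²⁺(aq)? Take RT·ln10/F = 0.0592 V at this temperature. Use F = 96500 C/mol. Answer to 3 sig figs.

With Cr³⁺/Cr²⁺ reduced at the cathode, E°cell = −0.417 − (−1.176) = +0.759 V and n = 2.
Here Q = ([Cr²⁺(aq)]^2·[Mn²⁺(aq)]) / [Cr³⁺(aq)]^2 = 2.69 (log Q = 0.430), giving E = +0.759 − (0.0592/2)·(0.430) = +0.7463 V.
ΔG = −nFE = −(2)(96500)(+0.7463) J/mol = −144 kJ/mol.

−144 kJ/mol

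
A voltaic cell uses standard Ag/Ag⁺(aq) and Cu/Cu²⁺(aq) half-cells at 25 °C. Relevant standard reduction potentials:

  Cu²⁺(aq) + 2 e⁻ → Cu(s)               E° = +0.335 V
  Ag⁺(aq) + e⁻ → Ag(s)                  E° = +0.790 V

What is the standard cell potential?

+0.455 V

Of the two couples in this cell, the one with the more positive reduction potential is reduced at the cathode: here that is Ag⁺/Ag (+0.790 V); Cu²⁺/Cu (+0.335 V) is the anode.
E°cell = E°(cathode) − E°(anode) = +0.790 − (+0.335) = +0.455 V.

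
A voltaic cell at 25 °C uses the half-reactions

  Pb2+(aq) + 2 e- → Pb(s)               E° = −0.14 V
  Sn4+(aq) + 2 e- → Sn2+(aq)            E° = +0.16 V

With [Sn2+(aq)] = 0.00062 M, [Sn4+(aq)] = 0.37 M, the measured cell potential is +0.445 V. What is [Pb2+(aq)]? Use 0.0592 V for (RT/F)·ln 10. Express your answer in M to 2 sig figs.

Sn⁴⁺/Sn²⁺ is the cathode (higher E°); E°cell = +0.16 − (−0.14) = +0.30 V with n = 2.
Since E = E° − (0.0592/n)·log Q, log Q = n(E° − E)/0.0592 = −4.899.
For Sn4+(aq) + Pb(s) → Sn2+(aq) + Pb2+(aq), the reaction quotient is Q = ([Sn2+(aq)]·[Pb2+(aq)]) / [Sn4+(aq)].
Substituting the known concentrations and solving, log [Pb2+(aq)] = −2.123 and [Pb2+(aq)] = 0.0075 M.

0.0075 M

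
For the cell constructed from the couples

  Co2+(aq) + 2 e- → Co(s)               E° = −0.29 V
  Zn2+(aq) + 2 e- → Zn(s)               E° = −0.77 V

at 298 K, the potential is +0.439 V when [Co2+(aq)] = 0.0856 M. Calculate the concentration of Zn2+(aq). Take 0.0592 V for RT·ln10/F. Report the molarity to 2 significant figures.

2.1 M

Co²⁺/Co is the cathode (higher E°); E°cell = −0.29 − (−0.77) = +0.48 V with n = 2.
From the Nernst equation, log Q = n(E° − E)/0.0592 = 2·(+0.48 − (+0.439))/0.0592 = 1.385.
Balancing electrons gives Co2+(aq) + Zn(s) → Co(s) + Zn2+(aq); thus Q = [Zn2+(aq)] / [Co2+(aq)].
Solving for the unknown gives log [Zn2+(aq)] = 0.317, so [Zn2+(aq)] ≈ 2.1 M.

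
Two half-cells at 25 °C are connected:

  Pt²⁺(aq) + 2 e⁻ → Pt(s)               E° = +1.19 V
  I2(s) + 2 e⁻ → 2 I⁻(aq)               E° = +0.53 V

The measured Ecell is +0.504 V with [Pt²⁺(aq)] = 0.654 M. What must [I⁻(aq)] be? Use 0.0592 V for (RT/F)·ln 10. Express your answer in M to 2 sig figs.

0.0029 M

Pt²⁺/Pt is the cathode (higher E°); E°cell = +1.19 − (+0.53) = +0.66 V with n = 2.
Since E = E° − (0.0592/n)·log Q, log Q = n(E° − E)/0.0592 = 5.270.
The balanced reaction is Pt²⁺(aq) + 2 I⁻(aq) → Pt(s) + I2(s), so Q = 1 / ([Pt²⁺(aq)]·[I⁻(aq)]^2).
Substituting the known concentrations and solving, log [I⁻(aq)] = −2.543 and [I⁻(aq)] = 0.0029 M.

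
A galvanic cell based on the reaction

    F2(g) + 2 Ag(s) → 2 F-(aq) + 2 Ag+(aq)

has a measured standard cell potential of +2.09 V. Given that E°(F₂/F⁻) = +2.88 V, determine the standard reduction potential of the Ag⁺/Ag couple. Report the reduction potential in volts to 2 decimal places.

In the reaction as written the F₂/F⁻ couple is reduced (cathode) and Ag⁺/Ag is oxidized (anode), so E°cell = E°(F₂/F⁻) − E°(Ag⁺/Ag).
E°(Ag⁺/Ag) = E°(cathode) − E°cell = +2.88 − (+2.09) = +0.79 V.

+0.79 V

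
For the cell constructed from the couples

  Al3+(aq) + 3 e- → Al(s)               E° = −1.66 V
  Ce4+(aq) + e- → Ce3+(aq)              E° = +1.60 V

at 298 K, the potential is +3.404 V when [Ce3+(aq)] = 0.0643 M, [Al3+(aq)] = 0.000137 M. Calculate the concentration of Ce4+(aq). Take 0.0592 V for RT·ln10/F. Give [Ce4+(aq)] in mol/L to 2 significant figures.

With Ce⁴⁺/Ce³⁺ at the cathode and Al³⁺/Al at the anode, E°cell = +1.60 − (−1.66) = +3.26 V (n = 3).
Rearranging E = E° − (0.0592/n)·log Q gives log Q = 3(+3.26 − (+3.404))/0.0592 = −7.297.
The balanced reaction is 3 Ce4+(aq) + Al(s) → 3 Ce3+(aq) + Al3+(aq), so Q = ([Ce3+(aq)]^3·[Al3+(aq)]) / [Ce4+(aq)]^3.
Isolating [Ce4+(aq)] in Q = 10^{−7.297} yields log [Ce4+(aq)] = −0.047, i.e. 0.90 M.

0.90 M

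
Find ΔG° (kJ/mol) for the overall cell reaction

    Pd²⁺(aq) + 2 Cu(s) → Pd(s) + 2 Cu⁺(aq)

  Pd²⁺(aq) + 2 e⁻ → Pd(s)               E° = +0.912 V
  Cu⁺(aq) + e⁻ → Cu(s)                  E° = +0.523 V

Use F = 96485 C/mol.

−75.1 kJ/mol

In the reaction as written Pd²⁺(aq) is reduced, so the Pd²⁺/Pd couple is the cathode and Cu⁺/Cu is the anode.
E°cell = +0.912 − (+0.523) = +0.389 V; balancing electrons gives n = 2.
ΔG° = −nFE°cell = −(2)(96485)(+0.389) J/mol = −75.1 kJ/mol.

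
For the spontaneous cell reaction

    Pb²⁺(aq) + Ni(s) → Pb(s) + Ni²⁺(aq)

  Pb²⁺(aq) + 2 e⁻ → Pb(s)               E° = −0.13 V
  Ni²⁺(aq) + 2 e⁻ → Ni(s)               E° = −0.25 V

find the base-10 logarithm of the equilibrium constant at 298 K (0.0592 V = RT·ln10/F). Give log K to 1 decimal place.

log K = 4.1

The Pb²⁺/Pb couple is reduced (cathode); E°cell = −0.13 − (−0.25) = +0.12 V with n = 2.
At equilibrium E = 0, so log K = nE°cell / 0.0592 = (2)(+0.12) / 0.0592 = 4.1.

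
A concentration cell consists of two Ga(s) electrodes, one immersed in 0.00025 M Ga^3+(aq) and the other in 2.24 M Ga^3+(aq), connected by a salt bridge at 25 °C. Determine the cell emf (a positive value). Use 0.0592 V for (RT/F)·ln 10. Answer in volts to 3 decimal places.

For a concentration cell E°cell = 0, since both electrodes use the same couple.
The compartment with the higher Ga^3+(aq) concentration (2.24 M) acts as the cathode; ions are reduced there and produced at the dilute (0.00025 M) anode.
With n = 3, Ecell = −(0.0592/3)·log([dilute]/[conc]) = −(0.0592/3)·log(0.00025/2.24) = +0.078 V.

0.078 V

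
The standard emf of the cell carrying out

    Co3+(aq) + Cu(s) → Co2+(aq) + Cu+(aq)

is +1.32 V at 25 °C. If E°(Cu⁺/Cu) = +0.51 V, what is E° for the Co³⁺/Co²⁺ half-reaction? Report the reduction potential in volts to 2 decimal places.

In the reaction as written the Co³⁺/Co²⁺ couple is reduced (cathode) and Cu⁺/Cu is oxidized (anode), so E°cell = E°(Co³⁺/Co²⁺) − E°(Cu⁺/Cu).
E°(Co³⁺/Co²⁺) = E°cell + E°(anode) = +1.32 + (+0.51) = +1.83 V.

+1.83 V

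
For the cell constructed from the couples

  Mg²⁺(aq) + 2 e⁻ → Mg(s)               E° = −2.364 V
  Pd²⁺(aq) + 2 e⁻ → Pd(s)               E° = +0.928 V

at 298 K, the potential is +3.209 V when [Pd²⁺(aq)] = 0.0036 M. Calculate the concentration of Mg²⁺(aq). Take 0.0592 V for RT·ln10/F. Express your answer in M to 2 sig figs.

2.3 M

With Pd²⁺/Pd at the cathode and Mg²⁺/Mg at the anode, E°cell = +0.928 − (−2.364) = +3.292 V (n = 2).
From the Nernst equation, log Q = n(E° − E)/0.0592 = 2·(+3.292 − (+3.209))/0.0592 = 2.804.
For Pd²⁺(aq) + Mg(s) → Pd(s) + Mg²⁺(aq), the reaction quotient is Q = [Mg²⁺(aq)] / [Pd²⁺(aq)].
Isolating [Mg²⁺(aq)] in Q = 10^{2.804} yields log [Mg²⁺(aq)] = 0.360, i.e. 2.3 M.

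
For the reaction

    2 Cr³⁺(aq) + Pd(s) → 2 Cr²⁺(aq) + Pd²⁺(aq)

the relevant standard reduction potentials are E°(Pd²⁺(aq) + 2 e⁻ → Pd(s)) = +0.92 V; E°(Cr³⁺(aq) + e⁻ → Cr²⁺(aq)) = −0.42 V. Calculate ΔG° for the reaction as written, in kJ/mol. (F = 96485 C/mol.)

In the reaction as written Cr³⁺(aq) is reduced, so the Cr³⁺/Cr²⁺ couple is the cathode and Pd²⁺/Pd is the anode.
E°cell = −0.42 − (+0.92) = −1.34 V; balancing electrons gives n = 2.
ΔG° = −nFE°cell = −(2)(96485)(−1.34) J/mol = +259 kJ/mol.

+259 kJ/mol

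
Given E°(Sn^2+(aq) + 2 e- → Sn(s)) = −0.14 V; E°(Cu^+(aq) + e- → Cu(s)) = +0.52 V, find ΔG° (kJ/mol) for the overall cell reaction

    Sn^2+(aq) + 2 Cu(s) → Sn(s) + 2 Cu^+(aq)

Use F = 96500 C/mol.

+127 kJ/mol

In the reaction as written Sn^2+(aq) is reduced, so the Sn²⁺/Sn couple is the cathode and Cu⁺/Cu is the anode.
E°cell = −0.14 − (+0.52) = −0.66 V; balancing electrons gives n = 2.
ΔG° = −nFE°cell = −(2)(96500)(−0.66) J/mol = +127 kJ/mol.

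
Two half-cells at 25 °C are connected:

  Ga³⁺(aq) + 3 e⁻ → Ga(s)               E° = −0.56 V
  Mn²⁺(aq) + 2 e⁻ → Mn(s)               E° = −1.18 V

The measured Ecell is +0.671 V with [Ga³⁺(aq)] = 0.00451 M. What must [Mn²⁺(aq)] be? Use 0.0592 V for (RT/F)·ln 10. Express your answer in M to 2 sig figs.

Ga³⁺/Ga is the cathode (higher E°); E°cell = −0.56 − (−1.18) = +0.62 V with n = 6.
Rearranging E = E° − (0.0592/n)·log Q gives log Q = 6(+0.62 − (+0.671))/0.0592 = −5.169.
Balancing electrons gives 2 Ga³⁺(aq) + 3 Mn(s) → 2 Ga(s) + 3 Mn²⁺(aq); thus Q = [Mn²⁺(aq)]^3 / [Ga³⁺(aq)]^2.
Isolating [Mn²⁺(aq)] in Q = 10^{−5.169} yields log [Mn²⁺(aq)] = −3.287, i.e. 0.00052 M.

0.00052 M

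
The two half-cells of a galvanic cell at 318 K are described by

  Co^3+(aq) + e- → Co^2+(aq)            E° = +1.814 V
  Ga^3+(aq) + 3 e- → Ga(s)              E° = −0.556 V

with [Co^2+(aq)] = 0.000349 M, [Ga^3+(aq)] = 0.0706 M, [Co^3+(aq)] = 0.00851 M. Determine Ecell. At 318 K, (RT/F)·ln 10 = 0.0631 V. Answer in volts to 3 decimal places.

Co³⁺/Co²⁺ is reduced (cathode, E° = +1.814 V) and Ga³⁺/Ga is oxidized (anode).
The standard potential is +1.814 − (−0.556) = +2.370 V and the balanced reaction transfers n = 3 electrons.
The balanced reaction is 3 Co^3+(aq) + Ga(s) → 3 Co^2+(aq) + Ga^3+(aq), so Q = ([Co^2+(aq)]^3·[Ga^3+(aq)]) / [Co^3+(aq)]^3 = 4.87×10^−6 and log Q = −5.313.
E = E° − (0.0631/n)·log Q = +2.370 − (0.0631/3)(−5.313) = +2.482 V.

+2.482 V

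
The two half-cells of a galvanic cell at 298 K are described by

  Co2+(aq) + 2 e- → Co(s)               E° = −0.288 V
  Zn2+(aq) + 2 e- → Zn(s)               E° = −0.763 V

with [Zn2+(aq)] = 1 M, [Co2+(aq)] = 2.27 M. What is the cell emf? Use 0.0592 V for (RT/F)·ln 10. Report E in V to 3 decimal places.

Since E°(Co²⁺/Co) > E°(Zn²⁺/Zn), Co²⁺/Co serves as the cathode.
E°cell = E°cat − E°an = −0.288 − (−0.763) = +0.475 V; n = 2.
Balancing gives Co2+(aq) + Zn(s) → Co(s) + Zn2+(aq); hence Q = [Zn2+(aq)] / [Co2+(aq)] = 0.441 (log Q = −0.356).
By the Nernst equation, E = +0.475 − (0.0592/2)·(−0.356) = +0.486 V.

+0.486 V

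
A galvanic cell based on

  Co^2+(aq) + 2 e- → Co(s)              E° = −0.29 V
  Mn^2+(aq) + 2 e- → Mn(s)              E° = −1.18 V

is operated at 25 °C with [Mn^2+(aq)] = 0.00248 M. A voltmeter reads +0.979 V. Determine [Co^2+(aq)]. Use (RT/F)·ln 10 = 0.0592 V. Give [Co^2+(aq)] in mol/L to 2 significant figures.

The Co²⁺/Co couple has the larger reduction potential, so it is the cathode: E°cell = −0.29 − (−1.18) = +0.89 V and n = 2.
From the Nernst equation, log Q = n(E° − E)/0.0592 = 2·(+0.89 − (+0.979))/0.0592 = −3.007.
Balancing electrons gives Co^2+(aq) + Mn(s) → Co(s) + Mn^2+(aq); thus Q = [Mn^2+(aq)] / [Co^2+(aq)].
Solving for the unknown gives log [Co^2+(aq)] = 0.401, so [Co^2+(aq)] ≈ 2.5 M.

2.5 M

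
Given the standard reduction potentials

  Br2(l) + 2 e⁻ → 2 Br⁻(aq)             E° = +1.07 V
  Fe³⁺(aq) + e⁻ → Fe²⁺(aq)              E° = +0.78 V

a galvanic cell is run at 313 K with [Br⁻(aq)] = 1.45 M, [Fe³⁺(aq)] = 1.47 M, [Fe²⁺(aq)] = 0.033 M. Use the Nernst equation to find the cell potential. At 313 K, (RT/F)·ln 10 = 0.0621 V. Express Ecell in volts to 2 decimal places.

+0.18 V

The Br₂/Br⁻ couple has the more positive E°, so it is the cathode; Fe³⁺/Fe²⁺ is the anode.
The standard potential is +1.07 − (+0.78) = +0.29 V and the balanced reaction transfers n = 2 electrons.
The balanced reaction is Br2(l) + 2 Fe²⁺(aq) → 2 Br⁻(aq) + 2 Fe³⁺(aq), so Q = ([Br⁻(aq)]^2·[Fe³⁺(aq)]^2) / [Fe²⁺(aq)]^2 = 4.17×10^3 and log Q = 3.620.
By the Nernst equation, E = +0.29 − (0.0621/2)·(3.620) = +0.18 V.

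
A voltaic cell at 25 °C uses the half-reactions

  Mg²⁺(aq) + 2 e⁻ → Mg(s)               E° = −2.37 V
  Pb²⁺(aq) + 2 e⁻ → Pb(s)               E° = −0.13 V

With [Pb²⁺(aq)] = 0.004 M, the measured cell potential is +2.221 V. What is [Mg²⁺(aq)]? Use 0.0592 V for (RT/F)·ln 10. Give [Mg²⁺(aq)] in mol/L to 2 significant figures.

0.018 M

The Pb²⁺/Pb couple has the larger reduction potential, so it is the cathode: E°cell = −0.13 − (−2.37) = +2.24 V and n = 2.
From the Nernst equation, log Q = n(E° − E)/0.0592 = 2·(+2.24 − (+2.221))/0.0592 = 0.642.
The balanced reaction is Pb²⁺(aq) + Mg(s) → Pb(s) + Mg²⁺(aq), so Q = [Mg²⁺(aq)] / [Pb²⁺(aq)].
Isolating [Mg²⁺(aq)] in Q = 10^{0.642} yields log [Mg²⁺(aq)] = −1.756, i.e. 0.018 M.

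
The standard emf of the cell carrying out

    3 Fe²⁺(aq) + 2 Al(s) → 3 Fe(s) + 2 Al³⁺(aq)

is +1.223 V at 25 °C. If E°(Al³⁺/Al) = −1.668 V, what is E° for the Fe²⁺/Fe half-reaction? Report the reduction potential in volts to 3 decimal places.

−0.445 V

In the reaction as written the Fe²⁺/Fe couple is reduced (cathode) and Al³⁺/Al is oxidized (anode), so E°cell = E°(Fe²⁺/Fe) − E°(Al³⁺/Al).
E°(Fe²⁺/Fe) = E°cell + E°(anode) = +1.223 + (−1.668) = −0.445 V.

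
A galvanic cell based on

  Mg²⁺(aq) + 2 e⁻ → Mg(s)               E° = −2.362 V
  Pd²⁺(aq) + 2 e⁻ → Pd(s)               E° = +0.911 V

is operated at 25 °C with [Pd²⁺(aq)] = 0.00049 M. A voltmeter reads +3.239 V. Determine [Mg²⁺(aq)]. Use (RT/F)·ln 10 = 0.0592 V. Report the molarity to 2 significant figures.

With Pd²⁺/Pd at the cathode and Mg²⁺/Mg at the anode, E°cell = +0.911 − (−2.362) = +3.273 V (n = 2).
Since E = E° − (0.0592/n)·log Q, log Q = n(E° − E)/0.0592 = 1.149.
The balanced reaction is Pd²⁺(aq) + Mg(s) → Pd(s) + Mg²⁺(aq), so Q = [Mg²⁺(aq)] / [Pd²⁺(aq)].
Isolating [Mg²⁺(aq)] in Q = 10^{1.149} yields log [Mg²⁺(aq)] = −2.161, i.e. 0.0069 M.

0.0069 M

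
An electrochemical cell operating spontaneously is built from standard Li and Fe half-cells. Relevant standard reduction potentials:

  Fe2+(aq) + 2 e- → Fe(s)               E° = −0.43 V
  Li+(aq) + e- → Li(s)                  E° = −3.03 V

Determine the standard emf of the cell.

The Fe²⁺/Fe couple has the higher E°, so Fe ion is reduced (cathode) and Li is oxidized (anode).
E°cell = E°(cathode) − E°(anode) = −0.43 − (−3.03) = +2.60 V.

+2.60 V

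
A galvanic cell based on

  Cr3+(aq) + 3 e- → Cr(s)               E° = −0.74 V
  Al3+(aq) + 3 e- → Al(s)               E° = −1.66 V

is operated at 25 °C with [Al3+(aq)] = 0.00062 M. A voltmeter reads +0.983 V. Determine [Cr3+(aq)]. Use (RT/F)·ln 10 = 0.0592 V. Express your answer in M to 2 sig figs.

0.97 M

With Cr³⁺/Cr at the cathode and Al³⁺/Al at the anode, E°cell = −0.74 − (−1.66) = +0.92 V (n = 3).
From the Nernst equation, log Q = n(E° − E)/0.0592 = 3·(+0.92 − (+0.983))/0.0592 = −3.193.
Balancing electrons gives Cr3+(aq) + Al(s) → Cr(s) + Al3+(aq); thus Q = [Al3+(aq)] / [Cr3+(aq)].
Substituting the known concentrations and solving, log [Cr3+(aq)] = −0.015 and [Cr3+(aq)] = 0.97 M.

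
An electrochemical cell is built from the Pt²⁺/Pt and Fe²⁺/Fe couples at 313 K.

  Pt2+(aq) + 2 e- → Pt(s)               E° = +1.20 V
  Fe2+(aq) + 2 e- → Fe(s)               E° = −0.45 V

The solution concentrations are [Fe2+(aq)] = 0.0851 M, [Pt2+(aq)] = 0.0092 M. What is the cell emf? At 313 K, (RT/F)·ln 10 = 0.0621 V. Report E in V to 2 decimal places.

The Pt²⁺/Pt couple has the more positive E°, so it is the cathode; Fe²⁺/Fe is the anode.
E°cell = E°cat − E°an = +1.20 − (−0.45) = +1.65 V; n = 2.
For the overall reaction Pt2+(aq) + Fe(s) → Pt(s) + Fe2+(aq), Q = [Fe2+(aq)] / [Pt2+(aq)] = 9.25, giving log Q = 0.966.
E = E° − (0.0621/n)·log Q = +1.65 − (0.0621/2)(0.966) = +1.62 V.

+1.62 V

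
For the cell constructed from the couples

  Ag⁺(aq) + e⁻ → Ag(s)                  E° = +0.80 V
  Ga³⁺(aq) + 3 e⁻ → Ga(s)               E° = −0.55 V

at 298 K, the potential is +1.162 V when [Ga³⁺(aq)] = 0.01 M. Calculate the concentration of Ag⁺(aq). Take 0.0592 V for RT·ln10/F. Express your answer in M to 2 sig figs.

0.00014 M

Ag⁺/Ag is the cathode (higher E°); E°cell = +0.80 − (−0.55) = +1.35 V with n = 3.
From the Nernst equation, log Q = n(E° − E)/0.0592 = 3·(+1.35 − (+1.162))/0.0592 = 9.527.
For 3 Ag⁺(aq) + Ga(s) → 3 Ag(s) + Ga³⁺(aq), the reaction quotient is Q = [Ga³⁺(aq)] / [Ag⁺(aq)]^3.
Solving for the unknown gives log [Ag⁺(aq)] = −3.842, so [Ag⁺(aq)] ≈ 0.00014 M.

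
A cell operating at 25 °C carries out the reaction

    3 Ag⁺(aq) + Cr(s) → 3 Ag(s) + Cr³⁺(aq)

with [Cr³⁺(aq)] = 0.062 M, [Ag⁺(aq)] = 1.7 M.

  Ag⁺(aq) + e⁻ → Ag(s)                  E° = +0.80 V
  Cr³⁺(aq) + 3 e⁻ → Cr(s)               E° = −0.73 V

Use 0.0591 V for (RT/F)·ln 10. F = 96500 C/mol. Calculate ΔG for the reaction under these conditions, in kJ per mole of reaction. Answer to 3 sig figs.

E°cell = +0.80 − (−0.73) = +1.53 V; the balanced reaction transfers n = 3 electrons.
The reaction quotient is [Cr³⁺(aq)] / [Ag⁺(aq)]^3 = 0.0126; by Nernst, E = +1.53 − (0.0591/3)(−1.899) = +1.5674 V.
Finally ΔG = −nFE = −(3)(96500 C/mol)(+1.5674 V) = −454 kJ/mol.

−454 kJ/mol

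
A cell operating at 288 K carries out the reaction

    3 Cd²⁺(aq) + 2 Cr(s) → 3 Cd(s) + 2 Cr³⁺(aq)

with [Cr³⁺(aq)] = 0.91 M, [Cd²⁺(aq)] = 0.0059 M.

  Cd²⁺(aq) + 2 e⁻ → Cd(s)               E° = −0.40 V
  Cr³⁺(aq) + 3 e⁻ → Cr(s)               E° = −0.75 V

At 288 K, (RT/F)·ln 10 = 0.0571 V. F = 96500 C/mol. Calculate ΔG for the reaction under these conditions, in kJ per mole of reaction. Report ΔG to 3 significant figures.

−166 kJ/mol

The standard cell potential is −0.40 − (−0.75) = +0.35 V, with n = 6 electrons in the balanced equation.
Q = [Cr³⁺(aq)]^2 / [Cd²⁺(aq)]^3 = 4.03×10^6, so log Q = 6.606 and E = +0.35 − (0.0571/6)(6.606) = +0.2871 V.
ΔG = −nFE = −(6)(96500)(+0.2871) J/mol = −166 kJ/mol.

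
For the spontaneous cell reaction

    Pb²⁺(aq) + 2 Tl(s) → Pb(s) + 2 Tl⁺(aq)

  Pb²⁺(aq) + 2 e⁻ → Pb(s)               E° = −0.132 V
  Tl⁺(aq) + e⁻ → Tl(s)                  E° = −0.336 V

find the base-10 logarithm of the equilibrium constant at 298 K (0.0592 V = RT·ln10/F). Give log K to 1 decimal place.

The Pb²⁺/Pb couple is reduced (cathode); E°cell = −0.132 − (−0.336) = +0.204 V with n = 2.
At equilibrium E = 0, so log K = nE°cell / 0.0592 = (2)(+0.204) / 0.0592 = 6.9.

log K = 6.9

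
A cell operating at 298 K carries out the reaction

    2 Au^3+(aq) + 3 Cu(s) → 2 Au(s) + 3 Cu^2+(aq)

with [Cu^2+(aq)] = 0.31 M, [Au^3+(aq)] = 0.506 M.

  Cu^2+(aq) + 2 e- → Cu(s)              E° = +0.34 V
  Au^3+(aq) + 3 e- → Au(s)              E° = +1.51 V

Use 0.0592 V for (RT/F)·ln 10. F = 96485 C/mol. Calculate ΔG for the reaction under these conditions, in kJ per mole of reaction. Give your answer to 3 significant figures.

−683 kJ/mol

With Au³⁺/Au reduced at the cathode, E°cell = +1.51 − (+0.34) = +1.17 V and n = 6.
Here Q = [Cu^2+(aq)]^3 / [Au^3+(aq)]^2 = 0.116 (log Q = −0.934), giving E = +1.17 − (0.0592/6)·(−0.934) = +1.1792 V.
Then ΔG = −nFE = −6 × 96485 × +1.1792 J/mol = −683 kJ/mol.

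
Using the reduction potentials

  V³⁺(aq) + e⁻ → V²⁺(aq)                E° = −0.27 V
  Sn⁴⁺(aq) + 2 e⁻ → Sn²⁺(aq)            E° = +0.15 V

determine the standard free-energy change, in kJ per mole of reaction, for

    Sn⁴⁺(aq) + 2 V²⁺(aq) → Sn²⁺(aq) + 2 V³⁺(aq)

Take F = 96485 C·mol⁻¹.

−81.0 kJ/mol

In the reaction as written Sn⁴⁺(aq) is reduced, so the Sn⁴⁺/Sn²⁺ couple is the cathode and V³⁺/V²⁺ is the anode.
E°cell = +0.15 − (−0.27) = +0.42 V; balancing electrons gives n = 2.
ΔG° = −nFE°cell = −(2)(96485)(+0.42) J/mol = −81.0 kJ/mol.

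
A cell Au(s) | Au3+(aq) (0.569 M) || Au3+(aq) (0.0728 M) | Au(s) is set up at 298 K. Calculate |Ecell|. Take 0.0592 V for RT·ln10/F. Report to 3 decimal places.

0.018 V

For a concentration cell E°cell = 0, since both electrodes use the same couple.
The compartment with the higher Au3+(aq) concentration (0.569 M) acts as the cathode; ions are reduced there and produced at the dilute (0.0728 M) anode.
With n = 3, Ecell = −(0.0592/3)·log([dilute]/[conc]) = −(0.0592/3)·log(0.0728/0.569) = +0.018 V.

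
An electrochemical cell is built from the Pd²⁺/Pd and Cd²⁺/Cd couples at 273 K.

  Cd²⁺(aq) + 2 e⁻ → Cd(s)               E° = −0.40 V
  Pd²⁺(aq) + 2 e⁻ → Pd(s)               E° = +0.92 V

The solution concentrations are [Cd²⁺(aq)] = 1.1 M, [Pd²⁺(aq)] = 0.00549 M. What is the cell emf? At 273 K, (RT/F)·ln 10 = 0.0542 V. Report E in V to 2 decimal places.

Since E°(Pd²⁺/Pd) > E°(Cd²⁺/Cd), Pd²⁺/Pd serves as the cathode.
The standard potential is +0.92 − (−0.40) = +1.32 V and the balanced reaction transfers n = 2 electrons.
For the overall reaction Pd²⁺(aq) + Cd(s) → Pd(s) + Cd²⁺(aq), Q = [Cd²⁺(aq)] / [Pd²⁺(aq)] = 200, giving log Q = 2.302.
By the Nernst equation, E = +1.32 − (0.0542/2)·(2.302) = +1.26 V.

+1.26 V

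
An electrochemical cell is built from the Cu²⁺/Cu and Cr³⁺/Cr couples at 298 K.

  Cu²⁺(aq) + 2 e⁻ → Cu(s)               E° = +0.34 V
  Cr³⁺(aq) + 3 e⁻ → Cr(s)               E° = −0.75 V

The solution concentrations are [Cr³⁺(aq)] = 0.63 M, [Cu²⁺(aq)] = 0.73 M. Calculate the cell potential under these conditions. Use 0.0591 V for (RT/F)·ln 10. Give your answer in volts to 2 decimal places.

Cu²⁺/Cu is reduced (cathode, E° = +0.34 V) and Cr³⁺/Cr is oxidized (anode).
E°cell = E°cat − E°an = +0.34 − (−0.75) = +1.09 V; n = 6.
Balancing gives 3 Cu²⁺(aq) + 2 Cr(s) → 3 Cu(s) + 2 Cr³⁺(aq); hence Q = [Cr³⁺(aq)]^2 / [Cu²⁺(aq)]^3 = 1.02 (log Q = 0.009).
Applying E = E° − (RT ln10/nF)·log Q gives +1.09 − (0.0591/6)(0.009) = +1.09 V.

+1.09 V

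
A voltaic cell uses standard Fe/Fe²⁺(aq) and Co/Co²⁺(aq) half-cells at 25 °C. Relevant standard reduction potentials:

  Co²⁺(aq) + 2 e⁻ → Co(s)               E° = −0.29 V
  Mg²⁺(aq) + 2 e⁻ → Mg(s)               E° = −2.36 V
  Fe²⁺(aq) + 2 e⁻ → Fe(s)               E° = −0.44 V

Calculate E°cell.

Of the two couples in this cell, the one with the more positive reduction potential is reduced at the cathode: here that is Co²⁺/Co (−0.29 V); Fe²⁺/Fe (−0.44 V) is the anode.
E°cell = E°(cathode) − E°(anode) = −0.29 − (−0.44) = +0.15 V.

+0.15 V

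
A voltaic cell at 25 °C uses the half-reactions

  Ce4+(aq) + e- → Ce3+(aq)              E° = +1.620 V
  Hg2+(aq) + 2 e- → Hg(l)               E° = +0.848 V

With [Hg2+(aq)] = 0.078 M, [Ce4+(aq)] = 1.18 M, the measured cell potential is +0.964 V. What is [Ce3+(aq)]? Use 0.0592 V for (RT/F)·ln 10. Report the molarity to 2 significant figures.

0.0024 M

Ce⁴⁺/Ce³⁺ is the cathode (higher E°); E°cell = +1.620 − (+0.848) = +0.772 V with n = 2.
From the Nernst equation, log Q = n(E° − E)/0.0592 = 2·(+0.772 − (+0.964))/0.0592 = −6.486.
The balanced reaction is 2 Ce4+(aq) + Hg(l) → 2 Ce3+(aq) + Hg2+(aq), so Q = ([Ce3+(aq)]^2·[Hg2+(aq)]) / [Ce4+(aq)]^2.
Solving for the unknown gives log [Ce3+(aq)] = −2.617, so [Ce3+(aq)] ≈ 0.0024 M.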